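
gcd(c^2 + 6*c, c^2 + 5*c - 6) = c + 6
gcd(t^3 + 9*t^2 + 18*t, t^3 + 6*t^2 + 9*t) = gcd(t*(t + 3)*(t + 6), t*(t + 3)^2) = t^2 + 3*t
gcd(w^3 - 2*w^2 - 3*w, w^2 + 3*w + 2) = w + 1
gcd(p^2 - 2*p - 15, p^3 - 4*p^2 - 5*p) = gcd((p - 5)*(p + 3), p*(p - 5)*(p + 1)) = p - 5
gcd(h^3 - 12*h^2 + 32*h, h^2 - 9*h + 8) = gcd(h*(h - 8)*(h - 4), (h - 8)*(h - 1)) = h - 8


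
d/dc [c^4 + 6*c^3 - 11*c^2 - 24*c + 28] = 4*c^3 + 18*c^2 - 22*c - 24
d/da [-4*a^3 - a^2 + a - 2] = -12*a^2 - 2*a + 1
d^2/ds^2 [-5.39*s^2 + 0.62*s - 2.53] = -10.7800000000000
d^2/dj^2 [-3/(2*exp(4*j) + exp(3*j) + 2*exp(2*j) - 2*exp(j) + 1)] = 3*(-2*(8*exp(3*j) + 3*exp(2*j) + 4*exp(j) - 2)^2*exp(j) + (32*exp(3*j) + 9*exp(2*j) + 8*exp(j) - 2)*(2*exp(4*j) + exp(3*j) + 2*exp(2*j) - 2*exp(j) + 1))*exp(j)/(2*exp(4*j) + exp(3*j) + 2*exp(2*j) - 2*exp(j) + 1)^3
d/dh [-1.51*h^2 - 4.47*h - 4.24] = -3.02*h - 4.47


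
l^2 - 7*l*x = l*(l - 7*x)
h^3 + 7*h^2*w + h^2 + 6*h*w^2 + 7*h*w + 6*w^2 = (h + 1)*(h + w)*(h + 6*w)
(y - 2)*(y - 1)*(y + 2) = y^3 - y^2 - 4*y + 4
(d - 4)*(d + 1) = d^2 - 3*d - 4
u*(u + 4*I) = u^2 + 4*I*u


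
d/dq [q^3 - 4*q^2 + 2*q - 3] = 3*q^2 - 8*q + 2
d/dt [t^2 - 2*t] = 2*t - 2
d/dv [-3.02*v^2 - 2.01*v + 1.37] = -6.04*v - 2.01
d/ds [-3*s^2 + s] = 1 - 6*s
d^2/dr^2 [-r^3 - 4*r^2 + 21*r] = -6*r - 8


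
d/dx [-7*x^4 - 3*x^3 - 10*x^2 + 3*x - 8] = -28*x^3 - 9*x^2 - 20*x + 3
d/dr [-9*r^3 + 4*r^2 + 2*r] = -27*r^2 + 8*r + 2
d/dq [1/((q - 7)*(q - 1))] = 2*(4 - q)/(q^4 - 16*q^3 + 78*q^2 - 112*q + 49)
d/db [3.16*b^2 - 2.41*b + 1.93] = 6.32*b - 2.41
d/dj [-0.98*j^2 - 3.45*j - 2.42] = -1.96*j - 3.45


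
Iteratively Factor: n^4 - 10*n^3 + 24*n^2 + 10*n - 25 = (n - 5)*(n^3 - 5*n^2 - n + 5) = (n - 5)*(n + 1)*(n^2 - 6*n + 5) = (n - 5)*(n - 1)*(n + 1)*(n - 5)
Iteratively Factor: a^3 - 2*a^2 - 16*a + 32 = (a + 4)*(a^2 - 6*a + 8) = (a - 4)*(a + 4)*(a - 2)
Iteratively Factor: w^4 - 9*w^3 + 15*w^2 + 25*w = (w)*(w^3 - 9*w^2 + 15*w + 25) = w*(w + 1)*(w^2 - 10*w + 25) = w*(w - 5)*(w + 1)*(w - 5)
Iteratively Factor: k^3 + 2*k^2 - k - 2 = (k + 1)*(k^2 + k - 2) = (k - 1)*(k + 1)*(k + 2)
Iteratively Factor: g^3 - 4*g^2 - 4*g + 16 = (g - 2)*(g^2 - 2*g - 8) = (g - 2)*(g + 2)*(g - 4)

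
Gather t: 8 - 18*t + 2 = 10 - 18*t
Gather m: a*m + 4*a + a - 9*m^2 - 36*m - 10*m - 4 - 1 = 5*a - 9*m^2 + m*(a - 46) - 5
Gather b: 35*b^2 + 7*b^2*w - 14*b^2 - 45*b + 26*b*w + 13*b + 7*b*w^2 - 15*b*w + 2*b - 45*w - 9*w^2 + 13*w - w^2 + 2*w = b^2*(7*w + 21) + b*(7*w^2 + 11*w - 30) - 10*w^2 - 30*w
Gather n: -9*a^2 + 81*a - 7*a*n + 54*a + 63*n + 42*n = -9*a^2 + 135*a + n*(105 - 7*a)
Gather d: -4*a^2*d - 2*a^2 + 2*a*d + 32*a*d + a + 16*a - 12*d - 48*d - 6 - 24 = -2*a^2 + 17*a + d*(-4*a^2 + 34*a - 60) - 30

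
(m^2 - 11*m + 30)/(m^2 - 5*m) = (m - 6)/m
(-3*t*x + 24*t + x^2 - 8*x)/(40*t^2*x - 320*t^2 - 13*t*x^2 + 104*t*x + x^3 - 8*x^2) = (-3*t + x)/(40*t^2 - 13*t*x + x^2)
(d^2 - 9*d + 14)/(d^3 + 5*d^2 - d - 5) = (d^2 - 9*d + 14)/(d^3 + 5*d^2 - d - 5)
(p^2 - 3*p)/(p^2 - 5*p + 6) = p/(p - 2)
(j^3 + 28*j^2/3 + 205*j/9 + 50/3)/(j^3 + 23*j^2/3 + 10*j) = (j + 5/3)/j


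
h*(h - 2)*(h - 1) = h^3 - 3*h^2 + 2*h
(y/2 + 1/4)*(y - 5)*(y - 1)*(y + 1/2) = y^4/2 - 5*y^3/2 - 3*y^2/8 + 7*y/4 + 5/8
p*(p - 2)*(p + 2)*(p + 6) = p^4 + 6*p^3 - 4*p^2 - 24*p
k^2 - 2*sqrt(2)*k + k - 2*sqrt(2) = (k + 1)*(k - 2*sqrt(2))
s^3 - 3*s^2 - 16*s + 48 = (s - 4)*(s - 3)*(s + 4)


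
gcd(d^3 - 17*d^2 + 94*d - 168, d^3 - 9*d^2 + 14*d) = d - 7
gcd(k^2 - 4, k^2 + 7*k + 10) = k + 2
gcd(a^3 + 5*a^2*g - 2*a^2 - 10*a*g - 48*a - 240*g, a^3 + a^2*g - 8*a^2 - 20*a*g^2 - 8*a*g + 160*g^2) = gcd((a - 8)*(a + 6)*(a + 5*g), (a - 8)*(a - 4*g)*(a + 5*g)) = a^2 + 5*a*g - 8*a - 40*g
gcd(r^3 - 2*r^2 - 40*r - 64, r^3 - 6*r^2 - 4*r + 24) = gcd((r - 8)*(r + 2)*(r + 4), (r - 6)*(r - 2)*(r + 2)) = r + 2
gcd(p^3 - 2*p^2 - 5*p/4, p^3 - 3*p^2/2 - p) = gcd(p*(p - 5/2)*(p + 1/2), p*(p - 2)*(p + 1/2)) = p^2 + p/2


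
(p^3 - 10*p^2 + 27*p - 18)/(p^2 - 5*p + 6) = (p^2 - 7*p + 6)/(p - 2)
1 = 1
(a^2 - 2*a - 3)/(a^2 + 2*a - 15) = (a + 1)/(a + 5)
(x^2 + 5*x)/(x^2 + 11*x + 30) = x/(x + 6)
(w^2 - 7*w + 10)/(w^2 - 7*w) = (w^2 - 7*w + 10)/(w*(w - 7))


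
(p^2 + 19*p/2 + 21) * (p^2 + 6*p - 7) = p^4 + 31*p^3/2 + 71*p^2 + 119*p/2 - 147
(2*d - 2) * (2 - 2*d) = -4*d^2 + 8*d - 4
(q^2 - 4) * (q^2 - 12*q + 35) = q^4 - 12*q^3 + 31*q^2 + 48*q - 140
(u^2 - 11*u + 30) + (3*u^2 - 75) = 4*u^2 - 11*u - 45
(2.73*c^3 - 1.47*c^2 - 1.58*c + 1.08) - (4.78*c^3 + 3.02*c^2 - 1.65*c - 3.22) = -2.05*c^3 - 4.49*c^2 + 0.0699999999999998*c + 4.3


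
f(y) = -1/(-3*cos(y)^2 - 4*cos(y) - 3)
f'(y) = -(-6*sin(y)*cos(y) - 4*sin(y))/(-3*cos(y)^2 - 4*cos(y) - 3)^2 = 2*(3*cos(y) + 2)*sin(y)/(3*cos(y)^2 + 4*cos(y) + 3)^2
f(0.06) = 0.10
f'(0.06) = 0.01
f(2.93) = 0.51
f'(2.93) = -0.10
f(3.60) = 0.55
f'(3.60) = 0.18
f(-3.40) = 0.52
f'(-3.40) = -0.12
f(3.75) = 0.58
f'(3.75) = 0.17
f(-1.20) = 0.21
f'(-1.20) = -0.25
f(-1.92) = 0.50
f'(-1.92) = -0.47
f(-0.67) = 0.13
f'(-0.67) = -0.08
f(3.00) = 0.50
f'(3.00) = -0.07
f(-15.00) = 0.59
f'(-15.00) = 0.13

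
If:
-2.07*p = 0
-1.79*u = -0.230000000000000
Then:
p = 0.00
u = 0.13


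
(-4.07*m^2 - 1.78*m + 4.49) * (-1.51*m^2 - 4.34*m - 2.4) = 6.1457*m^4 + 20.3516*m^3 + 10.7133*m^2 - 15.2146*m - 10.776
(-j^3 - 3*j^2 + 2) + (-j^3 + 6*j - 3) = -2*j^3 - 3*j^2 + 6*j - 1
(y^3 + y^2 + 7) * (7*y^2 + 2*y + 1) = 7*y^5 + 9*y^4 + 3*y^3 + 50*y^2 + 14*y + 7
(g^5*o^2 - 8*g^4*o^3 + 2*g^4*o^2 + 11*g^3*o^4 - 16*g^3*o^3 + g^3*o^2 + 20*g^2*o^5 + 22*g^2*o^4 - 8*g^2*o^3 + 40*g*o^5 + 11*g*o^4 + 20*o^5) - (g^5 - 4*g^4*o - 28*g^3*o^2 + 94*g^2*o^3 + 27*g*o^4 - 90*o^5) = g^5*o^2 - g^5 - 8*g^4*o^3 + 2*g^4*o^2 + 4*g^4*o + 11*g^3*o^4 - 16*g^3*o^3 + 29*g^3*o^2 + 20*g^2*o^5 + 22*g^2*o^4 - 102*g^2*o^3 + 40*g*o^5 - 16*g*o^4 + 110*o^5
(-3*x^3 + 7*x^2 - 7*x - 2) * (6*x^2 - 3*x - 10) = -18*x^5 + 51*x^4 - 33*x^3 - 61*x^2 + 76*x + 20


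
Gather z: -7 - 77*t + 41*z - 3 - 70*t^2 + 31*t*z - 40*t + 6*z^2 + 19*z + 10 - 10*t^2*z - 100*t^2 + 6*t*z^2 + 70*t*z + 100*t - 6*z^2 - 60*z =-170*t^2 + 6*t*z^2 - 17*t + z*(-10*t^2 + 101*t)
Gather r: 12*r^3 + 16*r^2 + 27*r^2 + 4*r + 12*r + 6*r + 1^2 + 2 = 12*r^3 + 43*r^2 + 22*r + 3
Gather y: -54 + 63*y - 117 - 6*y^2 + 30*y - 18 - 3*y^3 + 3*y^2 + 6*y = -3*y^3 - 3*y^2 + 99*y - 189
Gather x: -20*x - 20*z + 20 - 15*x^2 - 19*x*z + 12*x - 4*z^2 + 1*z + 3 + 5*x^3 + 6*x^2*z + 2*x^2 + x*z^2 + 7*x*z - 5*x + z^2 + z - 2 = 5*x^3 + x^2*(6*z - 13) + x*(z^2 - 12*z - 13) - 3*z^2 - 18*z + 21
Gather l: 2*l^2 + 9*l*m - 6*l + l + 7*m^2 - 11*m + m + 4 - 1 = 2*l^2 + l*(9*m - 5) + 7*m^2 - 10*m + 3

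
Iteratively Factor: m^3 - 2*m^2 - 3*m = (m)*(m^2 - 2*m - 3) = m*(m + 1)*(m - 3)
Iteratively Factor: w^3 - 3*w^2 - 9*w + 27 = (w - 3)*(w^2 - 9) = (w - 3)^2*(w + 3)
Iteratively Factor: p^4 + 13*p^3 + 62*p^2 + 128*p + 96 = (p + 4)*(p^3 + 9*p^2 + 26*p + 24) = (p + 2)*(p + 4)*(p^2 + 7*p + 12) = (p + 2)*(p + 4)^2*(p + 3)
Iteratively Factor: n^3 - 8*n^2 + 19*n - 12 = (n - 1)*(n^2 - 7*n + 12) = (n - 4)*(n - 1)*(n - 3)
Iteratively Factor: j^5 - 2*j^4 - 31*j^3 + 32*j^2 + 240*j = (j + 4)*(j^4 - 6*j^3 - 7*j^2 + 60*j) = (j + 3)*(j + 4)*(j^3 - 9*j^2 + 20*j) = (j - 4)*(j + 3)*(j + 4)*(j^2 - 5*j) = (j - 5)*(j - 4)*(j + 3)*(j + 4)*(j)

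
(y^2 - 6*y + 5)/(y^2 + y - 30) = (y - 1)/(y + 6)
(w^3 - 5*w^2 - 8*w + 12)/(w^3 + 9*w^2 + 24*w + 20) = (w^2 - 7*w + 6)/(w^2 + 7*w + 10)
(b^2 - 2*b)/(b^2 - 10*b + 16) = b/(b - 8)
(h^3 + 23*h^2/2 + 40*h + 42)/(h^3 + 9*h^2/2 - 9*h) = (2*h^2 + 11*h + 14)/(h*(2*h - 3))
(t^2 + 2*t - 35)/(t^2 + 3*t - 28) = (t - 5)/(t - 4)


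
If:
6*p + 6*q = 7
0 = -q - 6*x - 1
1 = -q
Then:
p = 13/6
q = -1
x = 0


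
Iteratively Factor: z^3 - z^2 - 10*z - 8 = (z - 4)*(z^2 + 3*z + 2) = (z - 4)*(z + 2)*(z + 1)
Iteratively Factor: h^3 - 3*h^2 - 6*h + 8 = (h - 4)*(h^2 + h - 2) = (h - 4)*(h + 2)*(h - 1)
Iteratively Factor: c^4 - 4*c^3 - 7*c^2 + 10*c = (c - 1)*(c^3 - 3*c^2 - 10*c) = c*(c - 1)*(c^2 - 3*c - 10) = c*(c - 1)*(c + 2)*(c - 5)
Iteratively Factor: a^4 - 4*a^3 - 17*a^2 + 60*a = (a - 5)*(a^3 + a^2 - 12*a) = (a - 5)*(a + 4)*(a^2 - 3*a) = (a - 5)*(a - 3)*(a + 4)*(a)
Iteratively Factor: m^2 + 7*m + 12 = (m + 3)*(m + 4)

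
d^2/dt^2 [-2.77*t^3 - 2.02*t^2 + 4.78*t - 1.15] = -16.62*t - 4.04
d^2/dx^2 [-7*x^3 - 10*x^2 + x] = -42*x - 20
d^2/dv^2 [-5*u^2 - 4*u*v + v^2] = 2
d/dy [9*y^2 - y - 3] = 18*y - 1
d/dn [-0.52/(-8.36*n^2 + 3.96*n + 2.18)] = (2.0592 - 8.6944*n)/(-8.36*n^2 + 3.96*n + 2.18)^2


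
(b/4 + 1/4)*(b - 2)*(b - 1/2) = b^3/4 - 3*b^2/8 - 3*b/8 + 1/4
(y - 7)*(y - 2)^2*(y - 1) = y^4 - 12*y^3 + 43*y^2 - 60*y + 28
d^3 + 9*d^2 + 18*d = d*(d + 3)*(d + 6)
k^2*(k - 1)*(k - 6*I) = k^4 - k^3 - 6*I*k^3 + 6*I*k^2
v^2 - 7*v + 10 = (v - 5)*(v - 2)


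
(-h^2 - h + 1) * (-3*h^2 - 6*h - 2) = 3*h^4 + 9*h^3 + 5*h^2 - 4*h - 2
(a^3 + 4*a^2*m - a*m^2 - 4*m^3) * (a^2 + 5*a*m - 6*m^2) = a^5 + 9*a^4*m + 13*a^3*m^2 - 33*a^2*m^3 - 14*a*m^4 + 24*m^5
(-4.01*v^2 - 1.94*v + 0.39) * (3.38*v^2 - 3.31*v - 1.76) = -13.5538*v^4 + 6.7159*v^3 + 14.7972*v^2 + 2.1235*v - 0.6864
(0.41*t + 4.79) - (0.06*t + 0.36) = 0.35*t + 4.43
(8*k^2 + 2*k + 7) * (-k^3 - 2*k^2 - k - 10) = -8*k^5 - 18*k^4 - 19*k^3 - 96*k^2 - 27*k - 70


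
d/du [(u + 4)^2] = 2*u + 8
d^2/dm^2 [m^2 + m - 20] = 2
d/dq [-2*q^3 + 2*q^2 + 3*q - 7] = -6*q^2 + 4*q + 3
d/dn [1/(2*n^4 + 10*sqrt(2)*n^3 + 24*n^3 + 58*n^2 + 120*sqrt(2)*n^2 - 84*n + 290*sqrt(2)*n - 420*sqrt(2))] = (-4*n^3 - 36*n^2 - 15*sqrt(2)*n^2 - 120*sqrt(2)*n - 58*n - 145*sqrt(2) + 42)/(2*(n^4 + 5*sqrt(2)*n^3 + 12*n^3 + 29*n^2 + 60*sqrt(2)*n^2 - 42*n + 145*sqrt(2)*n - 210*sqrt(2))^2)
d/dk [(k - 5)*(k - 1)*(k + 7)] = 3*k^2 + 2*k - 37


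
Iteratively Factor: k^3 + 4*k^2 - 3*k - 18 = (k + 3)*(k^2 + k - 6) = (k - 2)*(k + 3)*(k + 3)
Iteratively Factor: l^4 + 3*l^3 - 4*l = (l - 1)*(l^3 + 4*l^2 + 4*l) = (l - 1)*(l + 2)*(l^2 + 2*l) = l*(l - 1)*(l + 2)*(l + 2)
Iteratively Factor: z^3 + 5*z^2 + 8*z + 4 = (z + 2)*(z^2 + 3*z + 2) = (z + 2)^2*(z + 1)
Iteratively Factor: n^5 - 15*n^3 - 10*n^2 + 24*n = (n - 1)*(n^4 + n^3 - 14*n^2 - 24*n) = n*(n - 1)*(n^3 + n^2 - 14*n - 24) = n*(n - 1)*(n + 2)*(n^2 - n - 12) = n*(n - 1)*(n + 2)*(n + 3)*(n - 4)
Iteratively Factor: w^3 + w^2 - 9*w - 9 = (w + 3)*(w^2 - 2*w - 3) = (w - 3)*(w + 3)*(w + 1)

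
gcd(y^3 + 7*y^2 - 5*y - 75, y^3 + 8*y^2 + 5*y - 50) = y^2 + 10*y + 25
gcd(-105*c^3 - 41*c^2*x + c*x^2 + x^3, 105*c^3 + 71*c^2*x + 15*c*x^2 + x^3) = 15*c^2 + 8*c*x + x^2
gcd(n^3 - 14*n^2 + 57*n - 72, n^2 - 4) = 1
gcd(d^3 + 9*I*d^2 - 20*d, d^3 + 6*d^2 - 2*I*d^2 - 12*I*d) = d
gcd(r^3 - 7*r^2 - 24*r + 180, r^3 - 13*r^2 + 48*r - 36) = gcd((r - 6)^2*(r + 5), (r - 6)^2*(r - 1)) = r^2 - 12*r + 36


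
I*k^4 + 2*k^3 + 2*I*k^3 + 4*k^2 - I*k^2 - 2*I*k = k*(k + 2)*(k - I)*(I*k + 1)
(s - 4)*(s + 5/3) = s^2 - 7*s/3 - 20/3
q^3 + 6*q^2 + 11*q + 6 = (q + 1)*(q + 2)*(q + 3)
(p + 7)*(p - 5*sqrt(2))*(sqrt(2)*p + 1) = sqrt(2)*p^3 - 9*p^2 + 7*sqrt(2)*p^2 - 63*p - 5*sqrt(2)*p - 35*sqrt(2)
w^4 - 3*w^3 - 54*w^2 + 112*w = w*(w - 8)*(w - 2)*(w + 7)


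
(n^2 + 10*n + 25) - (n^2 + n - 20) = 9*n + 45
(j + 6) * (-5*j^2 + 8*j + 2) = -5*j^3 - 22*j^2 + 50*j + 12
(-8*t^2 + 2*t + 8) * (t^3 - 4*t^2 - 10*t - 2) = -8*t^5 + 34*t^4 + 80*t^3 - 36*t^2 - 84*t - 16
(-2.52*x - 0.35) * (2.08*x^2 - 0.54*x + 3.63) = -5.2416*x^3 + 0.6328*x^2 - 8.9586*x - 1.2705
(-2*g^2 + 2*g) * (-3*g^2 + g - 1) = 6*g^4 - 8*g^3 + 4*g^2 - 2*g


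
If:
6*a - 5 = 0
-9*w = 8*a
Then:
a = 5/6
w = -20/27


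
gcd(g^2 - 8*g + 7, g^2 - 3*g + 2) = g - 1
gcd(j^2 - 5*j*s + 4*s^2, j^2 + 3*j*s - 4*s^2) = -j + s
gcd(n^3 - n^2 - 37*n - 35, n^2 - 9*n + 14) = n - 7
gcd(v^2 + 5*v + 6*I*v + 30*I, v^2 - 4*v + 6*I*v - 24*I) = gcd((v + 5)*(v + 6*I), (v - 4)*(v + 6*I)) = v + 6*I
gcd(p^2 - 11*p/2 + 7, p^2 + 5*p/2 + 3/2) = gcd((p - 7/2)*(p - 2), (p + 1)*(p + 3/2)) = 1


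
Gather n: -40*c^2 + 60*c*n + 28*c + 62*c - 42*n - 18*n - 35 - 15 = -40*c^2 + 90*c + n*(60*c - 60) - 50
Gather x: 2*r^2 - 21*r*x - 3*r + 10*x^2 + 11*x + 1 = 2*r^2 - 3*r + 10*x^2 + x*(11 - 21*r) + 1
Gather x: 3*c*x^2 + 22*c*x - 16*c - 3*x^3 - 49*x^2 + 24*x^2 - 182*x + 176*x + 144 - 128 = -16*c - 3*x^3 + x^2*(3*c - 25) + x*(22*c - 6) + 16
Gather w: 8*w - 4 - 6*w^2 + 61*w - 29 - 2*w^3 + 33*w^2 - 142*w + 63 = -2*w^3 + 27*w^2 - 73*w + 30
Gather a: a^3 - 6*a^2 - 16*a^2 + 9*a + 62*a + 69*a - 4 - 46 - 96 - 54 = a^3 - 22*a^2 + 140*a - 200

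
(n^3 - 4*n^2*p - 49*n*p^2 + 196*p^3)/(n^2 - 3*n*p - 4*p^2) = (n^2 - 49*p^2)/(n + p)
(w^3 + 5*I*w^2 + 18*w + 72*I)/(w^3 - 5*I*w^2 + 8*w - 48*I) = (w + 6*I)/(w - 4*I)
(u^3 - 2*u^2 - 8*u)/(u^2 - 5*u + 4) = u*(u + 2)/(u - 1)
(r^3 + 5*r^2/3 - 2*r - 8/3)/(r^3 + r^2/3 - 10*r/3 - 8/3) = (3*r^2 + 2*r - 8)/(3*r^2 - 2*r - 8)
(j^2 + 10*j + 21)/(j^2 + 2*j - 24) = (j^2 + 10*j + 21)/(j^2 + 2*j - 24)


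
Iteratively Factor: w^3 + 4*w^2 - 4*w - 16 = (w + 2)*(w^2 + 2*w - 8) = (w - 2)*(w + 2)*(w + 4)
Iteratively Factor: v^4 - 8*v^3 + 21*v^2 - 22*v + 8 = (v - 2)*(v^3 - 6*v^2 + 9*v - 4) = (v - 2)*(v - 1)*(v^2 - 5*v + 4) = (v - 2)*(v - 1)^2*(v - 4)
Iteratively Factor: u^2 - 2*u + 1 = (u - 1)*(u - 1)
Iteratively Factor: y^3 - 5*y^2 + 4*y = (y - 1)*(y^2 - 4*y) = (y - 4)*(y - 1)*(y)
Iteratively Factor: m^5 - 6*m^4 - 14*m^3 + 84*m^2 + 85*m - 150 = (m - 5)*(m^4 - m^3 - 19*m^2 - 11*m + 30) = (m - 5)*(m - 1)*(m^3 - 19*m - 30) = (m - 5)*(m - 1)*(m + 3)*(m^2 - 3*m - 10) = (m - 5)^2*(m - 1)*(m + 3)*(m + 2)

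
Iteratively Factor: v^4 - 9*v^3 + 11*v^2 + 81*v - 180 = (v - 5)*(v^3 - 4*v^2 - 9*v + 36) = (v - 5)*(v + 3)*(v^2 - 7*v + 12) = (v - 5)*(v - 4)*(v + 3)*(v - 3)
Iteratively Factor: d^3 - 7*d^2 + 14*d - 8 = (d - 4)*(d^2 - 3*d + 2) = (d - 4)*(d - 1)*(d - 2)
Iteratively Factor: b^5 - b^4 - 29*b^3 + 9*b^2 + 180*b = (b - 5)*(b^4 + 4*b^3 - 9*b^2 - 36*b) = (b - 5)*(b + 3)*(b^3 + b^2 - 12*b) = b*(b - 5)*(b + 3)*(b^2 + b - 12) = b*(b - 5)*(b + 3)*(b + 4)*(b - 3)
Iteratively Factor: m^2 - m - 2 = (m + 1)*(m - 2)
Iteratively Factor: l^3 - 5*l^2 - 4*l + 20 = (l - 5)*(l^2 - 4) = (l - 5)*(l - 2)*(l + 2)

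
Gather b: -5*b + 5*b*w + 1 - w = b*(5*w - 5) - w + 1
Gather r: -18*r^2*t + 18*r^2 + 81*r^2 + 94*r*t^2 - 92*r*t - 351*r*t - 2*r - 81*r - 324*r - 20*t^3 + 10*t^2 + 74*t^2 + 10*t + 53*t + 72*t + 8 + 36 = r^2*(99 - 18*t) + r*(94*t^2 - 443*t - 407) - 20*t^3 + 84*t^2 + 135*t + 44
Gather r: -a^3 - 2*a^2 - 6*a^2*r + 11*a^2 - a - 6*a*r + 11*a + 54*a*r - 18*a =-a^3 + 9*a^2 - 8*a + r*(-6*a^2 + 48*a)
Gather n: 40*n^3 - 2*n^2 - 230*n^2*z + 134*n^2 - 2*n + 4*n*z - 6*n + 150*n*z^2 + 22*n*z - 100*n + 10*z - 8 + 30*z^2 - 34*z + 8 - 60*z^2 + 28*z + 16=40*n^3 + n^2*(132 - 230*z) + n*(150*z^2 + 26*z - 108) - 30*z^2 + 4*z + 16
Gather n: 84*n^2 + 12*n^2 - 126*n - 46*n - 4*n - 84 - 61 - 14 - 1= 96*n^2 - 176*n - 160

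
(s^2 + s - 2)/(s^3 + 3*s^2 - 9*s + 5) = (s + 2)/(s^2 + 4*s - 5)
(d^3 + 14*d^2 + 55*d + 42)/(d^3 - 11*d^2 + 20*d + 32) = (d^2 + 13*d + 42)/(d^2 - 12*d + 32)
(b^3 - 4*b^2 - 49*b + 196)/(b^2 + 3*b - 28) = b - 7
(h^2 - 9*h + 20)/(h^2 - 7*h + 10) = (h - 4)/(h - 2)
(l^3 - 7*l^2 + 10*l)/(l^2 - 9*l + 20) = l*(l - 2)/(l - 4)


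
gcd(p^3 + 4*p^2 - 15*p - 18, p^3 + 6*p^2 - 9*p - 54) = p^2 + 3*p - 18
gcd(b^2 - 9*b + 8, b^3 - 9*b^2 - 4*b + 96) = b - 8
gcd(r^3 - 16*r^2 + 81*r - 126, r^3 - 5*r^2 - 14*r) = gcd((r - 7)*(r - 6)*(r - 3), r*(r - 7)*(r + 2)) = r - 7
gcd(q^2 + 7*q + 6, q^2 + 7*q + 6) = q^2 + 7*q + 6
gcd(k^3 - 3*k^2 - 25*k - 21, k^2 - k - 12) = k + 3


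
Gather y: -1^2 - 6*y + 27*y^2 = 27*y^2 - 6*y - 1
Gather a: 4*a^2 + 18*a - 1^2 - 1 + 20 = 4*a^2 + 18*a + 18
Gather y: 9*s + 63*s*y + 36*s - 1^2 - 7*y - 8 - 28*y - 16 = 45*s + y*(63*s - 35) - 25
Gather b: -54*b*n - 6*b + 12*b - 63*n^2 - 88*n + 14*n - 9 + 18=b*(6 - 54*n) - 63*n^2 - 74*n + 9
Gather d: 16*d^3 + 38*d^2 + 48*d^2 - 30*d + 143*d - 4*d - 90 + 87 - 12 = 16*d^3 + 86*d^2 + 109*d - 15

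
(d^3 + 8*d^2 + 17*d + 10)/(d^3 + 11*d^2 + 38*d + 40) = (d + 1)/(d + 4)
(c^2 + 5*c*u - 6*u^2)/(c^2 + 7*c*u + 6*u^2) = (c - u)/(c + u)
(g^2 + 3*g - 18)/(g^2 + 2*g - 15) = (g + 6)/(g + 5)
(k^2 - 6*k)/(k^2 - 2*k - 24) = k/(k + 4)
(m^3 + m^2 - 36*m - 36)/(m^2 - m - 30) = (m^2 + 7*m + 6)/(m + 5)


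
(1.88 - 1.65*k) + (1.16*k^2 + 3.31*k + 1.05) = 1.16*k^2 + 1.66*k + 2.93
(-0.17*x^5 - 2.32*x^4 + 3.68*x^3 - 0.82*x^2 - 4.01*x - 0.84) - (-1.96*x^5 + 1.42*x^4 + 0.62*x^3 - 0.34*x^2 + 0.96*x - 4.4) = 1.79*x^5 - 3.74*x^4 + 3.06*x^3 - 0.48*x^2 - 4.97*x + 3.56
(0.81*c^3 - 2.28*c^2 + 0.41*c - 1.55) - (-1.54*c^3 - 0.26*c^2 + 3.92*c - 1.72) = 2.35*c^3 - 2.02*c^2 - 3.51*c + 0.17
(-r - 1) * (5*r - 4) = -5*r^2 - r + 4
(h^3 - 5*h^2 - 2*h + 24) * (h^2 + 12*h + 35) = h^5 + 7*h^4 - 27*h^3 - 175*h^2 + 218*h + 840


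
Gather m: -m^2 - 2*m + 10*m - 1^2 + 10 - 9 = -m^2 + 8*m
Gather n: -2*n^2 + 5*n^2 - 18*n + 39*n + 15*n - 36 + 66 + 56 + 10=3*n^2 + 36*n + 96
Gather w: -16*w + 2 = 2 - 16*w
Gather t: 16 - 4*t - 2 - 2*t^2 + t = -2*t^2 - 3*t + 14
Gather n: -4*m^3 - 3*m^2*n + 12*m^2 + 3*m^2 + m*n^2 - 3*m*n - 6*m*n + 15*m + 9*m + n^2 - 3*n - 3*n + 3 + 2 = -4*m^3 + 15*m^2 + 24*m + n^2*(m + 1) + n*(-3*m^2 - 9*m - 6) + 5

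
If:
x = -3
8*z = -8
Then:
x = -3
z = -1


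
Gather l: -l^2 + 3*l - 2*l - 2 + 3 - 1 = -l^2 + l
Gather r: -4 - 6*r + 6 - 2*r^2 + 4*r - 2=-2*r^2 - 2*r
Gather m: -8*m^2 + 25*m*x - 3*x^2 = -8*m^2 + 25*m*x - 3*x^2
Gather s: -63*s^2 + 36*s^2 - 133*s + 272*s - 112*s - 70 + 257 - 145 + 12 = -27*s^2 + 27*s + 54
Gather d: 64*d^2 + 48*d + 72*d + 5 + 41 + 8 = 64*d^2 + 120*d + 54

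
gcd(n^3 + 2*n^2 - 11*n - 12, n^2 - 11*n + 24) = n - 3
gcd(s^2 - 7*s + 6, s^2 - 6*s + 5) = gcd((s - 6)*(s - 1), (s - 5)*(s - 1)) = s - 1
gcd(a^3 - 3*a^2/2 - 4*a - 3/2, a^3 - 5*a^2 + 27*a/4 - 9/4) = a - 3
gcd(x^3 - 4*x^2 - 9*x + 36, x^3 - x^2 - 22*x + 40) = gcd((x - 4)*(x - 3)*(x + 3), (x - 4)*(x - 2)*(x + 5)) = x - 4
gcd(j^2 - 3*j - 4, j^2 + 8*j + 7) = j + 1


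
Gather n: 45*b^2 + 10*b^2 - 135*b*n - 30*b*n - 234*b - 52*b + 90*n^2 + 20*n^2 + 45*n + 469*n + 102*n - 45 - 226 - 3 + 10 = 55*b^2 - 286*b + 110*n^2 + n*(616 - 165*b) - 264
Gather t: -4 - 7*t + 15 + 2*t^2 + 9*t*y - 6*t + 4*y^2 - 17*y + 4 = 2*t^2 + t*(9*y - 13) + 4*y^2 - 17*y + 15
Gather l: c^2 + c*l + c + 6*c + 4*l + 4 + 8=c^2 + 7*c + l*(c + 4) + 12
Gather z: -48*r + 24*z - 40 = -48*r + 24*z - 40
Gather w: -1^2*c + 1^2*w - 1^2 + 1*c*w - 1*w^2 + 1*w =-c - w^2 + w*(c + 2) - 1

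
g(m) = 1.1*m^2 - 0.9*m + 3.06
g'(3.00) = 5.70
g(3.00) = 10.26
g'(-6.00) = -14.10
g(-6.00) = 48.06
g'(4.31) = 8.58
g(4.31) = 19.61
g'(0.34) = -0.15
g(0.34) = 2.88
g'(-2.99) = -7.48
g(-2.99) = 15.59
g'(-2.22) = -5.78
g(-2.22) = 10.48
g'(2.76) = 5.17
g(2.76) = 8.96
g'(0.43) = 0.05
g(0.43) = 2.88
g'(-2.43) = -6.25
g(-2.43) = 11.74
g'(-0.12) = -1.16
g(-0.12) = 3.18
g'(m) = 2.2*m - 0.9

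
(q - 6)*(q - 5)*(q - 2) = q^3 - 13*q^2 + 52*q - 60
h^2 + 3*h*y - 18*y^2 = (h - 3*y)*(h + 6*y)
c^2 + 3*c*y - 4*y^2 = (c - y)*(c + 4*y)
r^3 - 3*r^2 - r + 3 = (r - 3)*(r - 1)*(r + 1)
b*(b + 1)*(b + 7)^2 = b^4 + 15*b^3 + 63*b^2 + 49*b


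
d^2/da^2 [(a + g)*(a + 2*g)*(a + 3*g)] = 6*a + 12*g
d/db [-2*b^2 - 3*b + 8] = -4*b - 3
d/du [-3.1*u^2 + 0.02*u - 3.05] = 0.02 - 6.2*u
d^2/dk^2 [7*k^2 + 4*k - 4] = 14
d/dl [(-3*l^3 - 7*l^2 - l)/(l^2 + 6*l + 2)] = (-3*l^4 - 36*l^3 - 59*l^2 - 28*l - 2)/(l^4 + 12*l^3 + 40*l^2 + 24*l + 4)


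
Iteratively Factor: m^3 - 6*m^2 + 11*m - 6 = (m - 1)*(m^2 - 5*m + 6) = (m - 3)*(m - 1)*(m - 2)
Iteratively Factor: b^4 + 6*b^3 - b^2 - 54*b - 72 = (b + 3)*(b^3 + 3*b^2 - 10*b - 24) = (b - 3)*(b + 3)*(b^2 + 6*b + 8) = (b - 3)*(b + 2)*(b + 3)*(b + 4)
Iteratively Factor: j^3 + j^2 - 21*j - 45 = (j - 5)*(j^2 + 6*j + 9) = (j - 5)*(j + 3)*(j + 3)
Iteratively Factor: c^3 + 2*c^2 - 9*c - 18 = (c + 3)*(c^2 - c - 6) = (c - 3)*(c + 3)*(c + 2)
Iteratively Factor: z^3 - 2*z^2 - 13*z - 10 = (z + 2)*(z^2 - 4*z - 5) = (z + 1)*(z + 2)*(z - 5)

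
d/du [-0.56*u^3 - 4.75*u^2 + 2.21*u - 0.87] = -1.68*u^2 - 9.5*u + 2.21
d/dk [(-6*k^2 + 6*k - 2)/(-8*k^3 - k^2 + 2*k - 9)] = 2*(-24*k^4 + 48*k^3 - 27*k^2 + 52*k - 25)/(64*k^6 + 16*k^5 - 31*k^4 + 140*k^3 + 22*k^2 - 36*k + 81)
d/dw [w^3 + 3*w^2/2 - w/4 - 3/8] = 3*w^2 + 3*w - 1/4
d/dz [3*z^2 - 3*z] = 6*z - 3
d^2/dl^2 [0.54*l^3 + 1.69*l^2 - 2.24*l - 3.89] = 3.24*l + 3.38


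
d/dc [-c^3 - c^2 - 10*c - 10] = -3*c^2 - 2*c - 10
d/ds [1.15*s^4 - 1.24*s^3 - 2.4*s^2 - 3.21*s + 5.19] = 4.6*s^3 - 3.72*s^2 - 4.8*s - 3.21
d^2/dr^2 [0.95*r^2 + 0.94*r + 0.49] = 1.90000000000000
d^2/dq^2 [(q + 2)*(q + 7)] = 2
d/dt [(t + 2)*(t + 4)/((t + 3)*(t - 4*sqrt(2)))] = (-(t + 2)*(t + 3)*(t + 4) - (t + 2)*(t + 4)*(t - 4*sqrt(2)) + 2*(t + 3)^2*(t - 4*sqrt(2)))/((t + 3)^2*(t - 4*sqrt(2))^2)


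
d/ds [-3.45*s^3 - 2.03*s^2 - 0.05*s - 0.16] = -10.35*s^2 - 4.06*s - 0.05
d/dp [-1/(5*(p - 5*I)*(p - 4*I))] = (2*p - 9*I)/(5*(p - 5*I)^2*(p - 4*I)^2)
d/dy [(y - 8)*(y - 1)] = 2*y - 9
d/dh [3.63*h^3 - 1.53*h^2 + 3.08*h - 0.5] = 10.89*h^2 - 3.06*h + 3.08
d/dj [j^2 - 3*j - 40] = 2*j - 3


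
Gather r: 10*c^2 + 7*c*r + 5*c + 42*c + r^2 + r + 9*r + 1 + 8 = 10*c^2 + 47*c + r^2 + r*(7*c + 10) + 9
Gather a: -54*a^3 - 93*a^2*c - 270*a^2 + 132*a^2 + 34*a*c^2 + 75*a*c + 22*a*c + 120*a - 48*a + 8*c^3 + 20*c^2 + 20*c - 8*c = -54*a^3 + a^2*(-93*c - 138) + a*(34*c^2 + 97*c + 72) + 8*c^3 + 20*c^2 + 12*c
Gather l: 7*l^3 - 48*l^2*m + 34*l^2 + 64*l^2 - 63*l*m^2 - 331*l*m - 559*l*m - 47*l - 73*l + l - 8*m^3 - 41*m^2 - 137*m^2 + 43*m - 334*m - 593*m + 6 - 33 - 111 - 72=7*l^3 + l^2*(98 - 48*m) + l*(-63*m^2 - 890*m - 119) - 8*m^3 - 178*m^2 - 884*m - 210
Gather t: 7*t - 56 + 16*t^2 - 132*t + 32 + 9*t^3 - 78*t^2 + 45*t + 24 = 9*t^3 - 62*t^2 - 80*t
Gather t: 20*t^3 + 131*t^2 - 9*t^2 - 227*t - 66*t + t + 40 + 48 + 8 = 20*t^3 + 122*t^2 - 292*t + 96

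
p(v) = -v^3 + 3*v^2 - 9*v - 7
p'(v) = -3*v^2 + 6*v - 9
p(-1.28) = 11.53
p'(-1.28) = -21.60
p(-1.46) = 15.65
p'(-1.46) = -24.15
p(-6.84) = 514.93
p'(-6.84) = -190.40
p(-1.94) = 29.05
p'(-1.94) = -31.93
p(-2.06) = 33.01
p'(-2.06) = -34.09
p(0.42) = -10.32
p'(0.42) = -7.01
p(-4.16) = 154.35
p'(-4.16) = -85.88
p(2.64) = -28.25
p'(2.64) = -14.07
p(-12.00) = 2261.00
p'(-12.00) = -513.00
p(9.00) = -574.00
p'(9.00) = -198.00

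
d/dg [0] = 0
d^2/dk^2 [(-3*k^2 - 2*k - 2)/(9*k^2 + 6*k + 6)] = 0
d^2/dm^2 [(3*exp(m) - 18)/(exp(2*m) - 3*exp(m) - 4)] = 3*(exp(4*m) - 21*exp(3*m) + 78*exp(2*m) - 162*exp(m) + 88)*exp(m)/(exp(6*m) - 9*exp(5*m) + 15*exp(4*m) + 45*exp(3*m) - 60*exp(2*m) - 144*exp(m) - 64)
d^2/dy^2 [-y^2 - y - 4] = -2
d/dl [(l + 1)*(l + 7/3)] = 2*l + 10/3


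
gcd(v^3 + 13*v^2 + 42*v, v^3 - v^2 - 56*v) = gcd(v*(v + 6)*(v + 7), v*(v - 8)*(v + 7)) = v^2 + 7*v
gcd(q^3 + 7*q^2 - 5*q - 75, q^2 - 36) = 1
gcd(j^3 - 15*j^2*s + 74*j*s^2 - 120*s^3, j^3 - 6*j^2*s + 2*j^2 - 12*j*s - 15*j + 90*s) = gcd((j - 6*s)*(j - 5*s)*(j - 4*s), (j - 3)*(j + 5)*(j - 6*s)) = -j + 6*s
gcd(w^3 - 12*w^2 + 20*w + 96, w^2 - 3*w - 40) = w - 8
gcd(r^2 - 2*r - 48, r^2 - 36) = r + 6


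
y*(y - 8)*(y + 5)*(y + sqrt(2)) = y^4 - 3*y^3 + sqrt(2)*y^3 - 40*y^2 - 3*sqrt(2)*y^2 - 40*sqrt(2)*y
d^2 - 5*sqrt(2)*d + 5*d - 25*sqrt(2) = (d + 5)*(d - 5*sqrt(2))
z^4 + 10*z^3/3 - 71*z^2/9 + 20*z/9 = z*(z - 4/3)*(z - 1/3)*(z + 5)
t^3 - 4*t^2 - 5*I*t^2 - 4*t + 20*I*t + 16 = (t - 4)*(t - 4*I)*(t - I)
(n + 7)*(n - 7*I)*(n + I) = n^3 + 7*n^2 - 6*I*n^2 + 7*n - 42*I*n + 49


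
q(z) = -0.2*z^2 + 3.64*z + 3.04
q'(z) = 3.64 - 0.4*z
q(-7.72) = -36.98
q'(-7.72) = 6.73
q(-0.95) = -0.60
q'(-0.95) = 4.02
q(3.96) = 14.32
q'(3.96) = 2.06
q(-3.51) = -12.20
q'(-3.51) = 5.04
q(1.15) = 6.96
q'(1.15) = 3.18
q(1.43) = 7.84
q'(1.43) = 3.07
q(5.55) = 17.08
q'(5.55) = 1.42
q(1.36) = 7.62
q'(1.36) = 3.10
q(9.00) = 19.60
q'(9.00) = 0.04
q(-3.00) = -9.68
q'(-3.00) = 4.84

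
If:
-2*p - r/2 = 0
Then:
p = -r/4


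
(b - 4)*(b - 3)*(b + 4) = b^3 - 3*b^2 - 16*b + 48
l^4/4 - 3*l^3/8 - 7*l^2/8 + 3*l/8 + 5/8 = (l/4 + 1/4)*(l - 5/2)*(l - 1)*(l + 1)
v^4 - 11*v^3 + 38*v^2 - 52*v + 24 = (v - 6)*(v - 2)^2*(v - 1)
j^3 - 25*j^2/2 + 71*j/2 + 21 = (j - 7)*(j - 6)*(j + 1/2)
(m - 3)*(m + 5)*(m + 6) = m^3 + 8*m^2 - 3*m - 90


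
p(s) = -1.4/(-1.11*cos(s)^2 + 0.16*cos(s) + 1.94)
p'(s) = -1.4*(-2.22*sin(s)*cos(s) + 0.16*sin(s))/(-1.11*cos(s)^2 + 0.16*cos(s) + 1.94)^2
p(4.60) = -0.73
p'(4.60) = 0.16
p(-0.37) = -1.25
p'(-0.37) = -0.76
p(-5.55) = -0.97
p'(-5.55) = 0.67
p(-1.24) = -0.75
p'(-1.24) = -0.21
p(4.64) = -0.73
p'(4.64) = 0.12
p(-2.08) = -0.88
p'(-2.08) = 0.59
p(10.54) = -0.85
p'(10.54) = 0.52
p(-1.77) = -0.75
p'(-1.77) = 0.24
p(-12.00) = -1.09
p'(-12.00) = 0.78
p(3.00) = -2.02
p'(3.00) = -0.97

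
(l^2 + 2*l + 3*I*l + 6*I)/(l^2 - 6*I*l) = (l^2 + l*(2 + 3*I) + 6*I)/(l*(l - 6*I))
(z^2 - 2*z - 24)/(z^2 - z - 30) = (z + 4)/(z + 5)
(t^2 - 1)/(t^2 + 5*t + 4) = (t - 1)/(t + 4)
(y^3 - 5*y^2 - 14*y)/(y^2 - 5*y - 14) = y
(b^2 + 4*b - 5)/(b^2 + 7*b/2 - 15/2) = 2*(b - 1)/(2*b - 3)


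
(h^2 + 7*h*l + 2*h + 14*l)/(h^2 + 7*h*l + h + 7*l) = (h + 2)/(h + 1)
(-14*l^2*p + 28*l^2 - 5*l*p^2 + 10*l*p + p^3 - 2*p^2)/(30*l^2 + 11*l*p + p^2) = (-14*l^2*p + 28*l^2 - 5*l*p^2 + 10*l*p + p^3 - 2*p^2)/(30*l^2 + 11*l*p + p^2)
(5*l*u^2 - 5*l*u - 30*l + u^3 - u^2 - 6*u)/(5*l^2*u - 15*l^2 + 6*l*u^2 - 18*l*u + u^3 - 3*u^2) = (u + 2)/(l + u)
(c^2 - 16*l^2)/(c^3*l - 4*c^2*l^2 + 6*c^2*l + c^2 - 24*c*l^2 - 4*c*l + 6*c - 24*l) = (c + 4*l)/(c^2*l + 6*c*l + c + 6)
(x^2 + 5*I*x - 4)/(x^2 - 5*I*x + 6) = (x + 4*I)/(x - 6*I)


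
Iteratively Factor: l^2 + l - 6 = (l + 3)*(l - 2)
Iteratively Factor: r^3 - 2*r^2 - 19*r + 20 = (r + 4)*(r^2 - 6*r + 5) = (r - 1)*(r + 4)*(r - 5)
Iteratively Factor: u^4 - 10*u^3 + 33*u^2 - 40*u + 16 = (u - 4)*(u^3 - 6*u^2 + 9*u - 4) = (u - 4)^2*(u^2 - 2*u + 1) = (u - 4)^2*(u - 1)*(u - 1)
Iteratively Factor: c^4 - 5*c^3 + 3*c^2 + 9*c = (c)*(c^3 - 5*c^2 + 3*c + 9) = c*(c - 3)*(c^2 - 2*c - 3) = c*(c - 3)^2*(c + 1)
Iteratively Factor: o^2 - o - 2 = (o - 2)*(o + 1)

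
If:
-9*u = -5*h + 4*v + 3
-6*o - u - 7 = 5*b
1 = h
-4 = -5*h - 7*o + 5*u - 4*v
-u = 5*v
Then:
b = -2181/1435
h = 1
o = 17/287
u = 10/41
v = -2/41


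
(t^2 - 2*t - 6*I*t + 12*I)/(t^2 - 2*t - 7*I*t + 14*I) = (t - 6*I)/(t - 7*I)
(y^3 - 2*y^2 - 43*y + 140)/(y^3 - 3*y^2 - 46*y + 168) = (y - 5)/(y - 6)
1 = 1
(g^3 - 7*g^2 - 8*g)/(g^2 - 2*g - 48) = g*(g + 1)/(g + 6)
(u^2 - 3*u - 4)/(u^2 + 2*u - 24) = (u + 1)/(u + 6)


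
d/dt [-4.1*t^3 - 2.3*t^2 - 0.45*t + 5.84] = -12.3*t^2 - 4.6*t - 0.45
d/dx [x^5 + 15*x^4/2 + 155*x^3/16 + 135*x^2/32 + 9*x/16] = 5*x^4 + 30*x^3 + 465*x^2/16 + 135*x/16 + 9/16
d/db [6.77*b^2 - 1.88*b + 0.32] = 13.54*b - 1.88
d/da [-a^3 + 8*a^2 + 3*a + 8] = -3*a^2 + 16*a + 3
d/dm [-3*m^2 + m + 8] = 1 - 6*m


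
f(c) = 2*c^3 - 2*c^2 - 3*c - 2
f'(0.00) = -3.00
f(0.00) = -2.00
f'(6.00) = 189.00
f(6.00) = 340.00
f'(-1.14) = 9.36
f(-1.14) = -4.14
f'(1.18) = 0.63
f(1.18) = -5.04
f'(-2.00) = 29.00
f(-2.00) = -20.00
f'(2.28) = 19.07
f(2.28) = 4.47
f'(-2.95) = 61.02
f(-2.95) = -61.90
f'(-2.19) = 34.54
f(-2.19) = -26.03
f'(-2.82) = 55.99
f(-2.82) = -54.30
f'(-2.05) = 30.42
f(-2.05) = -21.49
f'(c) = 6*c^2 - 4*c - 3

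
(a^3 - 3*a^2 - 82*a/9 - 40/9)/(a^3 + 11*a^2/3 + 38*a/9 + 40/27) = 3*(a - 5)/(3*a + 5)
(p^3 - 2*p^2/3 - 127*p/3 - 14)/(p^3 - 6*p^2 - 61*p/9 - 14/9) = 3*(p + 6)/(3*p + 2)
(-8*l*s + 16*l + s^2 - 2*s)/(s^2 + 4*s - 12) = (-8*l + s)/(s + 6)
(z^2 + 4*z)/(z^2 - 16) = z/(z - 4)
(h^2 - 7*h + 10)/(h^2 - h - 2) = (h - 5)/(h + 1)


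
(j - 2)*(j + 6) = j^2 + 4*j - 12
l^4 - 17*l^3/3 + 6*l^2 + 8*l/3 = l*(l - 4)*(l - 2)*(l + 1/3)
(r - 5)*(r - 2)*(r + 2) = r^3 - 5*r^2 - 4*r + 20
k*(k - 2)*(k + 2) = k^3 - 4*k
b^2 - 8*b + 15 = (b - 5)*(b - 3)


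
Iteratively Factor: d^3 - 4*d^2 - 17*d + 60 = (d - 3)*(d^2 - d - 20) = (d - 5)*(d - 3)*(d + 4)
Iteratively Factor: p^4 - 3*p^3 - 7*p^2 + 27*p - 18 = (p - 2)*(p^3 - p^2 - 9*p + 9) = (p - 3)*(p - 2)*(p^2 + 2*p - 3) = (p - 3)*(p - 2)*(p + 3)*(p - 1)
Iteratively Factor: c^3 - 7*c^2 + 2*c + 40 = (c + 2)*(c^2 - 9*c + 20) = (c - 4)*(c + 2)*(c - 5)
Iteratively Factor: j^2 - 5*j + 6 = (j - 2)*(j - 3)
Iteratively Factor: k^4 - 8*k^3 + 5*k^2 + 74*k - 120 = (k - 2)*(k^3 - 6*k^2 - 7*k + 60) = (k - 2)*(k + 3)*(k^2 - 9*k + 20) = (k - 5)*(k - 2)*(k + 3)*(k - 4)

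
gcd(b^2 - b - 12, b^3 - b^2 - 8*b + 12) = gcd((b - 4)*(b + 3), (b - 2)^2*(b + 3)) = b + 3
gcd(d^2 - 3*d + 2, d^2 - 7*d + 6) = d - 1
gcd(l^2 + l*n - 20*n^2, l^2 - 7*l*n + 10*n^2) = 1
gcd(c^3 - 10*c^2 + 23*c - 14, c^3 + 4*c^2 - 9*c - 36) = 1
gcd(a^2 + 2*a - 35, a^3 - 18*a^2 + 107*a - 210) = a - 5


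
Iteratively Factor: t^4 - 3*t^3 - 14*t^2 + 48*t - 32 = (t - 2)*(t^3 - t^2 - 16*t + 16) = (t - 2)*(t - 1)*(t^2 - 16) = (t - 2)*(t - 1)*(t + 4)*(t - 4)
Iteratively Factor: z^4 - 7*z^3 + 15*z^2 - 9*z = (z - 3)*(z^3 - 4*z^2 + 3*z) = (z - 3)*(z - 1)*(z^2 - 3*z) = (z - 3)^2*(z - 1)*(z)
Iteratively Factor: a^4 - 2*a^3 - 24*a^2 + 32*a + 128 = (a - 4)*(a^3 + 2*a^2 - 16*a - 32) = (a - 4)*(a + 2)*(a^2 - 16) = (a - 4)^2*(a + 2)*(a + 4)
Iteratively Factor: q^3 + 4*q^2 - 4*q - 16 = (q - 2)*(q^2 + 6*q + 8) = (q - 2)*(q + 2)*(q + 4)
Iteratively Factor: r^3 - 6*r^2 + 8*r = (r - 4)*(r^2 - 2*r) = (r - 4)*(r - 2)*(r)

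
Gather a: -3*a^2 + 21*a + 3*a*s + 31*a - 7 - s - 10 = -3*a^2 + a*(3*s + 52) - s - 17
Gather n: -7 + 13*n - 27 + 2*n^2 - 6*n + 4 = 2*n^2 + 7*n - 30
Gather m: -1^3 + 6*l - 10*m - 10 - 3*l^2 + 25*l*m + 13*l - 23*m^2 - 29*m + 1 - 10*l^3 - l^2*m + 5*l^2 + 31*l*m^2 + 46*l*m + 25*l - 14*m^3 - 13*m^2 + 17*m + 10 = -10*l^3 + 2*l^2 + 44*l - 14*m^3 + m^2*(31*l - 36) + m*(-l^2 + 71*l - 22)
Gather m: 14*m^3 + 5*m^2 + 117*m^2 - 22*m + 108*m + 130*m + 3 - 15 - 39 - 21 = 14*m^3 + 122*m^2 + 216*m - 72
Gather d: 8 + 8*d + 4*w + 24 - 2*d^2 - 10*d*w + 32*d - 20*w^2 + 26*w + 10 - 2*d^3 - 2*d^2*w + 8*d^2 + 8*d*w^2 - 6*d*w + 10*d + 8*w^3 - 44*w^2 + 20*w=-2*d^3 + d^2*(6 - 2*w) + d*(8*w^2 - 16*w + 50) + 8*w^3 - 64*w^2 + 50*w + 42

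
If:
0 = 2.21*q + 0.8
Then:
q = -0.36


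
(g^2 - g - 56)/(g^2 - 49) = (g - 8)/(g - 7)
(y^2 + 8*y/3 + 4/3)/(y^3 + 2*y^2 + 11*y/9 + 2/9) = 3*(y + 2)/(3*y^2 + 4*y + 1)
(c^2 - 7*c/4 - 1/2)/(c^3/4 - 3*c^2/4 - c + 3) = (4*c + 1)/(c^2 - c - 6)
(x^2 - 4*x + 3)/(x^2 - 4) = (x^2 - 4*x + 3)/(x^2 - 4)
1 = 1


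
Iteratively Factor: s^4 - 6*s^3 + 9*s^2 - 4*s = (s)*(s^3 - 6*s^2 + 9*s - 4) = s*(s - 4)*(s^2 - 2*s + 1) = s*(s - 4)*(s - 1)*(s - 1)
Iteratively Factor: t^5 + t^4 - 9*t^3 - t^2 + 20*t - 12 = (t - 1)*(t^4 + 2*t^3 - 7*t^2 - 8*t + 12) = (t - 2)*(t - 1)*(t^3 + 4*t^2 + t - 6) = (t - 2)*(t - 1)*(t + 3)*(t^2 + t - 2) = (t - 2)*(t - 1)^2*(t + 3)*(t + 2)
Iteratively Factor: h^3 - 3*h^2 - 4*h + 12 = (h + 2)*(h^2 - 5*h + 6) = (h - 2)*(h + 2)*(h - 3)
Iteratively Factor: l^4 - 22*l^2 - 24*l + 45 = (l - 5)*(l^3 + 5*l^2 + 3*l - 9) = (l - 5)*(l + 3)*(l^2 + 2*l - 3) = (l - 5)*(l + 3)^2*(l - 1)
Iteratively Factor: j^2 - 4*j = (j)*(j - 4)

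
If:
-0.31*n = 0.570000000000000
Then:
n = -1.84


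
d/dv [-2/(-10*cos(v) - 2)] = 5*sin(v)/(5*cos(v) + 1)^2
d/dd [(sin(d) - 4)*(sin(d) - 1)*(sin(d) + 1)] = (3*sin(d)^2 - 8*sin(d) - 1)*cos(d)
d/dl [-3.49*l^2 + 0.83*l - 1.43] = 0.83 - 6.98*l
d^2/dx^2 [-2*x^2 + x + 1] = -4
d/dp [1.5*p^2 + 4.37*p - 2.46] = 3.0*p + 4.37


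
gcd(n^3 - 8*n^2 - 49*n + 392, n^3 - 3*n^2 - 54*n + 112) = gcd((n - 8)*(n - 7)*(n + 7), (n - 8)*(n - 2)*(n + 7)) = n^2 - n - 56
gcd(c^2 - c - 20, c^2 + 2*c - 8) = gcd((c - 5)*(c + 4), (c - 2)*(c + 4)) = c + 4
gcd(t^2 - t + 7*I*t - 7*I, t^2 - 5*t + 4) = t - 1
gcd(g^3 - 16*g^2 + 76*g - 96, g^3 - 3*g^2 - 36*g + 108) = g - 6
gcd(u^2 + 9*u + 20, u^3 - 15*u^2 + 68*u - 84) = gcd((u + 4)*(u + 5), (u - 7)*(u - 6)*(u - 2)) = 1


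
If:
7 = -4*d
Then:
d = -7/4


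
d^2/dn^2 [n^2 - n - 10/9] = 2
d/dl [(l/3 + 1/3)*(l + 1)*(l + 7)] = (l + 1)*(l + 5)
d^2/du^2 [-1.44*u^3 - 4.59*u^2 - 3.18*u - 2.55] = -8.64*u - 9.18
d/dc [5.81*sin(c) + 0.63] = 5.81*cos(c)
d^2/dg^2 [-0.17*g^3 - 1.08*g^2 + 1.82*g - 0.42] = -1.02*g - 2.16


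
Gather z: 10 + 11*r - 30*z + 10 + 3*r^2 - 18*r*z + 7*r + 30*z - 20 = 3*r^2 - 18*r*z + 18*r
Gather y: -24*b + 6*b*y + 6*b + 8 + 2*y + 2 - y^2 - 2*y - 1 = 6*b*y - 18*b - y^2 + 9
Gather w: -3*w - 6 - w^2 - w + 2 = -w^2 - 4*w - 4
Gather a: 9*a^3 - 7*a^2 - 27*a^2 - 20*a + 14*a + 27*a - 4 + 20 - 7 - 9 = 9*a^3 - 34*a^2 + 21*a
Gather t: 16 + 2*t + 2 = 2*t + 18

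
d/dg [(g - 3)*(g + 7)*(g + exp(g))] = (g - 3)*(g + 7)*(exp(g) + 1) + (g - 3)*(g + exp(g)) + (g + 7)*(g + exp(g))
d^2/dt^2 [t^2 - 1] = 2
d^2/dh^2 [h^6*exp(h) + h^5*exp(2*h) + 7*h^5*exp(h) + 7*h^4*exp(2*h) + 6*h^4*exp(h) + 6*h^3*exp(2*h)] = h*(h^5 + 4*h^4*exp(h) + 19*h^4 + 48*h^3*exp(h) + 106*h^3 + 156*h^2*exp(h) + 188*h^2 + 156*h*exp(h) + 72*h + 36*exp(h))*exp(h)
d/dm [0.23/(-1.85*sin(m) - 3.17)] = 0.4255*cos(m)/(1.85*sin(m) + 3.17)^2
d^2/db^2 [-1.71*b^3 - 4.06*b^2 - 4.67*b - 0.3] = -10.26*b - 8.12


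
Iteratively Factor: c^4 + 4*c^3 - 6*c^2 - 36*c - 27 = (c + 3)*(c^3 + c^2 - 9*c - 9) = (c - 3)*(c + 3)*(c^2 + 4*c + 3) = (c - 3)*(c + 1)*(c + 3)*(c + 3)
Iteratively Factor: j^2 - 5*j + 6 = (j - 2)*(j - 3)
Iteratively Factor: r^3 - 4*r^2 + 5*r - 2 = (r - 2)*(r^2 - 2*r + 1) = (r - 2)*(r - 1)*(r - 1)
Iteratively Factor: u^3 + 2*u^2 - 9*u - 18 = (u - 3)*(u^2 + 5*u + 6) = (u - 3)*(u + 2)*(u + 3)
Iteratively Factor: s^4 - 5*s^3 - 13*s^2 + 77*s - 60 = (s - 5)*(s^3 - 13*s + 12) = (s - 5)*(s - 1)*(s^2 + s - 12) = (s - 5)*(s - 3)*(s - 1)*(s + 4)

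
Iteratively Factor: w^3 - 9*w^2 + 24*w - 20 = (w - 5)*(w^2 - 4*w + 4) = (w - 5)*(w - 2)*(w - 2)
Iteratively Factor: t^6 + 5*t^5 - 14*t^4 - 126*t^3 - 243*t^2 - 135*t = (t + 1)*(t^5 + 4*t^4 - 18*t^3 - 108*t^2 - 135*t) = (t + 1)*(t + 3)*(t^4 + t^3 - 21*t^2 - 45*t) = (t - 5)*(t + 1)*(t + 3)*(t^3 + 6*t^2 + 9*t) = (t - 5)*(t + 1)*(t + 3)^2*(t^2 + 3*t) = (t - 5)*(t + 1)*(t + 3)^3*(t)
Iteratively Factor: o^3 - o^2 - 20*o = (o + 4)*(o^2 - 5*o) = (o - 5)*(o + 4)*(o)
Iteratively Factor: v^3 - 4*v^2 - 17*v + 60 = (v - 5)*(v^2 + v - 12) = (v - 5)*(v - 3)*(v + 4)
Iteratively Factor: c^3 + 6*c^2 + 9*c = (c + 3)*(c^2 + 3*c) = (c + 3)^2*(c)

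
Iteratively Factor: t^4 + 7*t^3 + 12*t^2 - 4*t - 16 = (t + 2)*(t^3 + 5*t^2 + 2*t - 8) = (t + 2)*(t + 4)*(t^2 + t - 2) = (t + 2)^2*(t + 4)*(t - 1)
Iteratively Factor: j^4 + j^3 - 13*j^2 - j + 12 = (j + 1)*(j^3 - 13*j + 12) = (j + 1)*(j + 4)*(j^2 - 4*j + 3) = (j - 3)*(j + 1)*(j + 4)*(j - 1)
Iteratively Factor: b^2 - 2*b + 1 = (b - 1)*(b - 1)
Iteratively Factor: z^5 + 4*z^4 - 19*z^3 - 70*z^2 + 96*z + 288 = (z - 3)*(z^4 + 7*z^3 + 2*z^2 - 64*z - 96) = (z - 3)*(z + 4)*(z^3 + 3*z^2 - 10*z - 24) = (z - 3)^2*(z + 4)*(z^2 + 6*z + 8) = (z - 3)^2*(z + 2)*(z + 4)*(z + 4)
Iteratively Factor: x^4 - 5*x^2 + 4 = (x - 1)*(x^3 + x^2 - 4*x - 4) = (x - 2)*(x - 1)*(x^2 + 3*x + 2) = (x - 2)*(x - 1)*(x + 1)*(x + 2)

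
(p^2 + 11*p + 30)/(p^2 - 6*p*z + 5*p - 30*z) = (-p - 6)/(-p + 6*z)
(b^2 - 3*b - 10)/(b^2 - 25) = (b + 2)/(b + 5)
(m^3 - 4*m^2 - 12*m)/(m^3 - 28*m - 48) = m/(m + 4)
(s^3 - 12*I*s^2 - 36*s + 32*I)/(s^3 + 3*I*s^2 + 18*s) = (s^3 - 12*I*s^2 - 36*s + 32*I)/(s*(s^2 + 3*I*s + 18))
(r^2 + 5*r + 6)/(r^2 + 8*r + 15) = (r + 2)/(r + 5)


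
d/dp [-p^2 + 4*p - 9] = 4 - 2*p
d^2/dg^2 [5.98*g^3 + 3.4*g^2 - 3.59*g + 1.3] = 35.88*g + 6.8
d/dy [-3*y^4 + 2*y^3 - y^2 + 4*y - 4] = -12*y^3 + 6*y^2 - 2*y + 4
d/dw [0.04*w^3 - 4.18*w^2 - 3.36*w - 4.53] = 0.12*w^2 - 8.36*w - 3.36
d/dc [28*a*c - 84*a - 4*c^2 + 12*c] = 28*a - 8*c + 12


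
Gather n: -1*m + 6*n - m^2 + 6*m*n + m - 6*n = -m^2 + 6*m*n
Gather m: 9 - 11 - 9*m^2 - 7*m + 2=-9*m^2 - 7*m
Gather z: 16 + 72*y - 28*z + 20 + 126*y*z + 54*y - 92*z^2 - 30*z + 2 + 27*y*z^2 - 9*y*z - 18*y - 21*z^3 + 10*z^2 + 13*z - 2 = 108*y - 21*z^3 + z^2*(27*y - 82) + z*(117*y - 45) + 36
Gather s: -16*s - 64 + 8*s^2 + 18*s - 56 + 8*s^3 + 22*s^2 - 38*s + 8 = 8*s^3 + 30*s^2 - 36*s - 112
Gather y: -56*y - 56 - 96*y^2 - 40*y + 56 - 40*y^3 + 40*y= -40*y^3 - 96*y^2 - 56*y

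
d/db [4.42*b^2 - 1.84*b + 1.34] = 8.84*b - 1.84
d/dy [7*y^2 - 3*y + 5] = 14*y - 3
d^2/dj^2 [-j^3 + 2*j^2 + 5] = 4 - 6*j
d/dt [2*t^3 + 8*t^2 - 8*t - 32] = 6*t^2 + 16*t - 8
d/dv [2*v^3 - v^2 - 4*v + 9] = 6*v^2 - 2*v - 4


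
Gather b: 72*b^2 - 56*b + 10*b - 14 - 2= 72*b^2 - 46*b - 16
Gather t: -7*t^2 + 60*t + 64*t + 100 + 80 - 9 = -7*t^2 + 124*t + 171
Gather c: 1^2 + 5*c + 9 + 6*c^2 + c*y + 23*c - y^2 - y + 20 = 6*c^2 + c*(y + 28) - y^2 - y + 30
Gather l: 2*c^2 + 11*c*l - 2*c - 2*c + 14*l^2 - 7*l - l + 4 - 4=2*c^2 - 4*c + 14*l^2 + l*(11*c - 8)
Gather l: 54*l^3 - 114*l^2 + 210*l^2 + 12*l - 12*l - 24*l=54*l^3 + 96*l^2 - 24*l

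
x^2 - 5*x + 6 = (x - 3)*(x - 2)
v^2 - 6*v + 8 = (v - 4)*(v - 2)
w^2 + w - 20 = (w - 4)*(w + 5)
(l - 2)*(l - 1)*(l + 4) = l^3 + l^2 - 10*l + 8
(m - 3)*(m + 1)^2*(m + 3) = m^4 + 2*m^3 - 8*m^2 - 18*m - 9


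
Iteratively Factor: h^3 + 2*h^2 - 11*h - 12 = (h - 3)*(h^2 + 5*h + 4) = (h - 3)*(h + 4)*(h + 1)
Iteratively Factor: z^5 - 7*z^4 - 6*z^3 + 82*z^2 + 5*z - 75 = (z + 1)*(z^4 - 8*z^3 + 2*z^2 + 80*z - 75) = (z - 5)*(z + 1)*(z^3 - 3*z^2 - 13*z + 15) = (z - 5)^2*(z + 1)*(z^2 + 2*z - 3) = (z - 5)^2*(z + 1)*(z + 3)*(z - 1)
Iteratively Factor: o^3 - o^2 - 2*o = (o)*(o^2 - o - 2) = o*(o - 2)*(o + 1)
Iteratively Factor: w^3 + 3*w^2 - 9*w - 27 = (w + 3)*(w^2 - 9) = (w - 3)*(w + 3)*(w + 3)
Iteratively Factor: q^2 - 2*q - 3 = (q + 1)*(q - 3)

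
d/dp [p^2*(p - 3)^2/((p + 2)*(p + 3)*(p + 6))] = p*(p^5 + 22*p^4 + 33*p^3 - 288*p^2 - 324*p + 648)/(p^6 + 22*p^5 + 193*p^4 + 864*p^3 + 2088*p^2 + 2592*p + 1296)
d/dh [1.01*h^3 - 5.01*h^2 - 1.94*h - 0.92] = 3.03*h^2 - 10.02*h - 1.94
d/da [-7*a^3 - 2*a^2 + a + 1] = -21*a^2 - 4*a + 1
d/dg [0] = 0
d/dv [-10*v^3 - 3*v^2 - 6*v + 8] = -30*v^2 - 6*v - 6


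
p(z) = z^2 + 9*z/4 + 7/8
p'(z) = 2*z + 9/4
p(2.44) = 12.32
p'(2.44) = 7.13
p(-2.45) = 1.36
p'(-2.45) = -2.65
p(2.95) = 16.22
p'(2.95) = 8.15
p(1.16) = 4.83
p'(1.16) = 4.57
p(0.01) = 0.90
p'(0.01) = 2.27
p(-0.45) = 0.07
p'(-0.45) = 1.35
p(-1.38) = -0.33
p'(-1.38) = -0.51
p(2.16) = 10.40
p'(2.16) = 6.57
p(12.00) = 171.88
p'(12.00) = 26.25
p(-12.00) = 117.88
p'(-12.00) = -21.75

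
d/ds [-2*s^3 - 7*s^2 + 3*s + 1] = -6*s^2 - 14*s + 3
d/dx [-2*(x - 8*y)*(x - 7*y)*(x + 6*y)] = -6*x^2 + 36*x*y + 68*y^2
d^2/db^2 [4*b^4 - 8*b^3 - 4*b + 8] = 48*b*(b - 1)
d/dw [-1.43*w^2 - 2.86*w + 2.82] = -2.86*w - 2.86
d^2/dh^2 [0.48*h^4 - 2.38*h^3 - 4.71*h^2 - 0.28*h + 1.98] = 5.76*h^2 - 14.28*h - 9.42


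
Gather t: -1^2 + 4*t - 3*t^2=-3*t^2 + 4*t - 1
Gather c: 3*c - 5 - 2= 3*c - 7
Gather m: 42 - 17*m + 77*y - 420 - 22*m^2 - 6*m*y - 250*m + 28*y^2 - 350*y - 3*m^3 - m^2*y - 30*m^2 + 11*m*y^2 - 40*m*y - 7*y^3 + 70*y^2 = -3*m^3 + m^2*(-y - 52) + m*(11*y^2 - 46*y - 267) - 7*y^3 + 98*y^2 - 273*y - 378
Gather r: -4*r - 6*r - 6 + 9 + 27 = 30 - 10*r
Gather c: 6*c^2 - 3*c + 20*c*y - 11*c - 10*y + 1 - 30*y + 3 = 6*c^2 + c*(20*y - 14) - 40*y + 4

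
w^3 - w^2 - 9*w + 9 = (w - 3)*(w - 1)*(w + 3)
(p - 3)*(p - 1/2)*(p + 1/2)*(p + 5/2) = p^4 - p^3/2 - 31*p^2/4 + p/8 + 15/8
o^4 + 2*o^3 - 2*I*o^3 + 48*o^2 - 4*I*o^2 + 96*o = o*(o + 2)*(o - 8*I)*(o + 6*I)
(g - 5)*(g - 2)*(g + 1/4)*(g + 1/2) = g^4 - 25*g^3/4 + 39*g^2/8 + 53*g/8 + 5/4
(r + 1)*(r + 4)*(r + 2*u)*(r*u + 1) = r^4*u + 2*r^3*u^2 + 5*r^3*u + r^3 + 10*r^2*u^2 + 6*r^2*u + 5*r^2 + 8*r*u^2 + 10*r*u + 4*r + 8*u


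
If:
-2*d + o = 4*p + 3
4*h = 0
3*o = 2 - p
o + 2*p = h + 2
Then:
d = -29/10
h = 0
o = 2/5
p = 4/5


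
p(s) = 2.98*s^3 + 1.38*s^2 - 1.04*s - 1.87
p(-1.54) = -7.88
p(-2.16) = -23.22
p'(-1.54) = 15.91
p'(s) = 8.94*s^2 + 2.76*s - 1.04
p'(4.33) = 178.53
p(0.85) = 0.07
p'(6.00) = 337.36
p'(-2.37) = 42.63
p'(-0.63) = 0.77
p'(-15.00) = 1969.06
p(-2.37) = -31.32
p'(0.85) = 7.77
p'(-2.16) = 34.71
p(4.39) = 272.28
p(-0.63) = -1.41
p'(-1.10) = 6.74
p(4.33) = 261.42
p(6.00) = 685.25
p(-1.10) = -3.02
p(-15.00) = -9733.27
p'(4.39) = 183.37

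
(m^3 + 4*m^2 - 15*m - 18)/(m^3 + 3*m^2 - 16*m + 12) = (m^2 - 2*m - 3)/(m^2 - 3*m + 2)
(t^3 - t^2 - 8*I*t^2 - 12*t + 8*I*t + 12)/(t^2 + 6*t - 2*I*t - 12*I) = (t^2 - t*(1 + 6*I) + 6*I)/(t + 6)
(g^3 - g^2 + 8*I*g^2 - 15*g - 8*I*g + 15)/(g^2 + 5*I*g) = g - 1 + 3*I - 3*I/g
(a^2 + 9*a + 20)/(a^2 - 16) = (a + 5)/(a - 4)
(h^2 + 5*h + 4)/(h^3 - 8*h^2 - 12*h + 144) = (h + 1)/(h^2 - 12*h + 36)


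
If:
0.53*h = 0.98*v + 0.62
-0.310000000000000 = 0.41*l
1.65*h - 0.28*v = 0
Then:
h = -0.12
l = -0.76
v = -0.70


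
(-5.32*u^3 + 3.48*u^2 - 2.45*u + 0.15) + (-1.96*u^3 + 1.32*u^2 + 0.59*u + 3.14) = -7.28*u^3 + 4.8*u^2 - 1.86*u + 3.29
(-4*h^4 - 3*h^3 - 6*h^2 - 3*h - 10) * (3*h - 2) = -12*h^5 - h^4 - 12*h^3 + 3*h^2 - 24*h + 20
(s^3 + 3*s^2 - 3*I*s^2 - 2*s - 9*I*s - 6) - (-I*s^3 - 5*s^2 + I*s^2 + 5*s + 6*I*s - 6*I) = s^3 + I*s^3 + 8*s^2 - 4*I*s^2 - 7*s - 15*I*s - 6 + 6*I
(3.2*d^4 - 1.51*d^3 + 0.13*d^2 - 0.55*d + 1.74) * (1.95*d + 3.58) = 6.24*d^5 + 8.5115*d^4 - 5.1523*d^3 - 0.6071*d^2 + 1.424*d + 6.2292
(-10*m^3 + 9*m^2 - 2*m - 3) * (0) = 0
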